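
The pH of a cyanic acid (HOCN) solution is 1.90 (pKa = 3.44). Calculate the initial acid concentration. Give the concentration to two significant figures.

C₀ = 4.5 × 10^-1 M

[H+] = 10^(-1.90) = 1.26 × 10^-2 M = x
Ka = 10^(−3.44) = 3.63 × 10^-4
Ka = x²/(C₀ − x) ⇒ C₀ = x + x²/Ka
C₀ = 1.26 × 10^-2 + (1.26 × 10^-2)²/(3.63 × 10^-4) = 4.50 × 10^-1 M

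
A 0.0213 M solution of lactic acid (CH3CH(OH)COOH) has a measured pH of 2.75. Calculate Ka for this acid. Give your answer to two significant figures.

Ka = 1.6 × 10^-4

[H+] = 10^(-2.75) = 1.78 × 10^-3 M
At equilibrium [HA] = 0.0213 − 1.78 × 10^-3 = 1.95 × 10^-2 M
Ka = [H+][A-]/[HA] = (1.78 × 10^-3)² / 1.95 × 10^-2 = 1.6 × 10^-4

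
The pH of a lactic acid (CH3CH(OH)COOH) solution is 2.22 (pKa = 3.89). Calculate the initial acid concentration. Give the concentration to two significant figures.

[H+] = 10^(-2.22) = 6.03 × 10^-3 M = x
Ka = 10^(−3.89) = 1.29 × 10^-4
Ka = x²/(C₀ − x) ⇒ C₀ = x + x²/Ka
C₀ = 6.03 × 10^-3 + (6.03 × 10^-3)²/(1.29 × 10^-4) = 2.88 × 10^-1 M

C₀ = 2.9 × 10^-1 M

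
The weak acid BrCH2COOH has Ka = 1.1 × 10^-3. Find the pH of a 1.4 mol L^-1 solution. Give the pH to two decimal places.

pH = 1.41

BrCH2COOH ⇌ BrCH2COO- + H+
Ka = [H+]²/(1.4 − [H+]) = 1.1 × 10^-3
Assume [H+] ≪ 1.4: [H+] ≈ √(1.1 × 10^-3 × 1.4) = 3.92 × 10^-2 M
Check: 2.8% ionized — well under 5%, approximation valid.
pH = −log[H+] = −log(3.92 × 10^-2) = 1.41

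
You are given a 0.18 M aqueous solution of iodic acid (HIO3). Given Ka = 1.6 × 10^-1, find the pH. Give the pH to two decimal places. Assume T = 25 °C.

pH = 0.97

HIO3 ⇌ IO3- + H+
Ka = [H+]²/(0.18 − [H+]) = 1.6 × 10^-1
[H+] is not negligible relative to C₀; solve [H+]² + 0.16·[H+] − 0.0288 = 0.
[H+] = [−0.16 + √(0.16² + 0.115)]/2 = 1.08 × 10^-1 M
pH = −log(1.08 × 10^-1) = 0.97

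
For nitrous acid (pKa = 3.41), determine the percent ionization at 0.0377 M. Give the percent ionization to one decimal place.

HNO2 ⇌ NO2- + H+; let x = [H+] at equilibrium.
Ka = 10^(−3.41) = 3.89 × 10^-4
Solve x² + 0.000389x − 1.47e-05 = 0 → x = 3.64 × 10^-3 M
% ionization = x/C₀ × 100% = 3.64 × 10^-3/0.0377 × 100% = 9.7%

9.7%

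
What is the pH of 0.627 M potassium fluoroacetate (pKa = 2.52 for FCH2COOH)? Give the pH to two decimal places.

pH = 8.16

FCH2COO- is the conjugate base of the weak acid FCH2COOH.
Ka = 10^(−2.52) = 3.02 × 10^-3
Kb = Kw/Ka = 1.0×10^-14 / 3.02 × 10^-3 = 3.31 × 10^-12
Kb = x²/(0.627 − x) = 3.31 × 10^-12
Since Kb ≪ C₀, x ≈ √(Kb·C₀) = 1.44 × 10^-6 M.
(x/C₀ = 0.00023% < 5%, so the approximation holds.)
pOH = 5.84, so pH = 14.00 − pOH = 8.16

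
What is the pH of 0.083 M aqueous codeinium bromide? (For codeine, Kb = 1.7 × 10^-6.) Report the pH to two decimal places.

pH = 4.66

C18H22NO3+ is the conjugate acid of the weak base C18H21NO3.
Ka = Kw/Kb = 1.0×10^-14 / 1.7 × 10^-6 = 5.88 × 10^-9
Let x = [H+] at equilibrium. Ka = x²/(0.083 − x).
Assume x ≪ 0.083: x ≈ √(5.88 × 10^-9 × 0.083) = 2.21 × 10^-5 M
Check: 0.027% ionized — well under 5%, approximation valid.
pH = −log[H+] = −log(2.21 × 10^-5) = 4.66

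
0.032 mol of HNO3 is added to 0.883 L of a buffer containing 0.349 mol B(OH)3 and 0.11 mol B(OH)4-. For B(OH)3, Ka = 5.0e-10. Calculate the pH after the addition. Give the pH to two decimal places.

pH = 8.61

Added H+ converts B(OH)4- to B(OH)3: B(OH)3 → 0.381 mol, B(OH)4- → 0.078 mol.
pKa = −log(5.0 × 10^-10) = 9.301
pH = pKa + log(n_B(OH)4-/n_B(OH)3) = 9.301 + log(0.078/0.381) = 9.301 + (-0.689)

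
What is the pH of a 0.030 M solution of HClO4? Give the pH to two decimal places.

pH = 1.52

HClO4 is a strong acid and dissociates completely, so [H+] = 0.030 M.
pH = -log(0.03) = 1.52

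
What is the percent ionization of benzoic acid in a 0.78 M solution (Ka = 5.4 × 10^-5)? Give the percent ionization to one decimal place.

C6H5COOH ⇌ C6H5COO- + H+; let x = [H+] at equilibrium.
x ≈ √(Ka·C₀) = √(5.4 × 10^-5 × 0.78) = 6.49 × 10^-3 M
% ionization = x/C₀ × 100% = 6.49 × 10^-3/0.78 × 100% = 0.8%

0.8%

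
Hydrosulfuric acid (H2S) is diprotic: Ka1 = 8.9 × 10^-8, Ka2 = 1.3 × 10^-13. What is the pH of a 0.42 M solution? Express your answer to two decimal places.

pH = 3.71

Ka1 ≫ Ka2, so treat the first dissociation as the only significant source of H+.
Ka1 = x²/(0.42 − x) = 8.9 × 10^-8
x ≈ √(8.9 × 10^-8 × 0.42) = 1.93 × 10^-4 M
pH = −log(1.93 × 10^-4) = 3.71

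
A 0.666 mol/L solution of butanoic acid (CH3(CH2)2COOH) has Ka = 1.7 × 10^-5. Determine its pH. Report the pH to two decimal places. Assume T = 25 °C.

pH = 2.47

CH3(CH2)2COOH ⇌ CH3(CH2)2COO- + H+
Let x = [H+] at equilibrium. Ka = x²/(0.666 − x).
Assume x ≪ 0.666: x ≈ √(1.7 × 10^-5 × 0.666) = 3.36 × 10^-3 M
Check: 0.51% ionized — well under 5%, approximation valid.
pH = −log(3.36 × 10^-3) = 2.47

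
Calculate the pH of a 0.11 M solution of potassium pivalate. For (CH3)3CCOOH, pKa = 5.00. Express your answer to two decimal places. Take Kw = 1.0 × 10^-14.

pH = 9.02

(CH3)3CCOO- is the conjugate base of the weak acid (CH3)3CCOOH.
Ka = 10^(−5.00) = 1.00 × 10^-5
Kb = Kw/Ka = 1.0×10^-14 / 1.00 × 10^-5 = 1.00 × 10^-9
From the ICE table, Kb = [OH-]²/(0.11 − [OH-]) = 1.00 × 10^-9.
Neglecting [OH-] in the denominator: [OH-] = √(1.00 × 10^-9 × 0.11) = 1.05 × 10^-5 M
pOH = −log(1.05 × 10^-5) = 4.98; pH = 14.00 − 4.98 = 9.02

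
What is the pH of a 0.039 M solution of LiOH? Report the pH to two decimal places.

pH = 12.59

LiOH is a strong base; [OH-] = 0.039 M.
pOH = -log(0.039) = 1.41
pH = 14.00 - 1.41 = 12.59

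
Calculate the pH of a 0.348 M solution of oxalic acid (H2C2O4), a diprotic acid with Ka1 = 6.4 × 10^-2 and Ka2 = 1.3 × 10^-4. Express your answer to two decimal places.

Ka1 ≫ Ka2, so treat the first dissociation as the only significant source of H+.
Ka1 = x²/(0.348 − x) = 6.4 × 10^-2
Solving the quadratic: x = (−Ka1 + √(Ka1² + 4·Ka1·C₀))/2 = 1.21 × 10^-1 M
pH = −log(1.21 × 10^-1) = 0.92

pH = 0.92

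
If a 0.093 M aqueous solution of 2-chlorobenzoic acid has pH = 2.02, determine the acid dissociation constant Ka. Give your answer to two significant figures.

Ka = 1.1 × 10^-3

[H+] = 10^(-2.02) = 9.55 × 10^-3 M
At equilibrium [HA] = 0.093 − 9.55 × 10^-3 = 8.34 × 10^-2 M
Ka = [H+][A-]/[HA] = (9.55 × 10^-3)² / 8.34 × 10^-2 = 1.1 × 10^-3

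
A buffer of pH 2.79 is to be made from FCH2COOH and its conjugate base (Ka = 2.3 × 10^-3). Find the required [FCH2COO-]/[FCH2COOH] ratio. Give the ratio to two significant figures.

ratio = 1.4

pKa = -log(2.3 × 10^-3) = 2.638
pH = pKa + log(r) ⇒ log(r) = 2.79 − 2.638 = +0.152
r = [FCH2COO-]/[FCH2COOH] = 10^(+0.152) = 1.42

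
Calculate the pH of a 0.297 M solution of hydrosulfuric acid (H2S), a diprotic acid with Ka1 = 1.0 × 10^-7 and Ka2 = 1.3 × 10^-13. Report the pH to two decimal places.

pH = 3.76

Since Ka1 ≫ Ka2, the first ionization dominates [H+].
Ka1 = x²/(0.297 − x) = 1.0 × 10^-7
x ≈ √(1.0 × 10^-7 × 0.297) = 1.72 × 10^-4 M
pH = −log(1.72 × 10^-4) = 3.76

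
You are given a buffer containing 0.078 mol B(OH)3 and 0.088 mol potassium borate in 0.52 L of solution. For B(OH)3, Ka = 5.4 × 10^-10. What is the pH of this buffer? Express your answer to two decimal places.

pKa = −log(5.4 × 10^-10) = 9.268
Henderson–Hasselbalch: pH = pKa + log([B(OH)4-]/[B(OH)3]) = 9.268 + log(0.088/0.078)
pH = 9.268 + (+0.052) = 9.32

pH = 9.32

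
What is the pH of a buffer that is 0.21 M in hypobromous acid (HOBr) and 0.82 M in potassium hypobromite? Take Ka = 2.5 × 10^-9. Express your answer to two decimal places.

pH = 9.19

pKa = −log(2.5 × 10^-9) = 8.602
Using pH = pKa + log([base]/[acid]) with [base]/[acid] = 0.82/0.21:
pH = 8.602 + (+0.592) = 9.19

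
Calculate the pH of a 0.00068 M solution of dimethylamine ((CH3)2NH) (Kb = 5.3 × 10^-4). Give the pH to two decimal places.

(CH3)2NH + H2O ⇌ (CH3)2NH2+ + OH-
Kb = x²/(0.00068 − x) = 5.3 × 10^-4
x is not negligible relative to C₀; solve x² + 0.00053·x − 3.6e-07 = 0.
x = (−Kb + √(Kb² + 4·Kb·C₀))/2 = 3.91 × 10^-4 M
pOH = 3.41, so pH = 14.00 − pOH = 10.59

pH = 10.59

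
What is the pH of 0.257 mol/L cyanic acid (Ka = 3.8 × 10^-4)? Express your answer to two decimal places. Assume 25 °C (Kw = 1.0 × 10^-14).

HOCN ⇌ OCN- + H+
Let x = [H+] at equilibrium. Ka = x²/(0.257 − x).
Assume x ≪ 0.257: x ≈ √(3.8 × 10^-4 × 0.257) = 9.88 × 10^-3 M
pH = −log[H+] = −log(9.88 × 10^-3) = 2.01

pH = 2.01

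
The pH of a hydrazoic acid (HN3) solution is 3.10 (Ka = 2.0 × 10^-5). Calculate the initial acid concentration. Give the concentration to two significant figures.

C₀ = 3.2 × 10^-2 M

[H+] = 10^(-3.10) = 7.94 × 10^-4 M = x
Ka = x²/(C₀ − x) ⇒ C₀ = x + x²/Ka
C₀ = 7.94 × 10^-4 + (7.94 × 10^-4)²/(2.0 × 10^-5) = 3.23 × 10^-2 M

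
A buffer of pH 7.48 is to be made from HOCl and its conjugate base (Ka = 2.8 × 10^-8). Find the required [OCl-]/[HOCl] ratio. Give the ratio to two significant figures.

pKa = -log(2.8 × 10^-8) = 7.553
pH = pKa + log(r) ⇒ log(r) = 7.48 − 7.553 = -0.073
r = [OCl-]/[HOCl] = 10^(-0.073) = 0.845

ratio = 0.85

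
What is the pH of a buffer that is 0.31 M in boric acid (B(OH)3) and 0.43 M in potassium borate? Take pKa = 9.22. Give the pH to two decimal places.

Using pH = pKa + log([base]/[acid]) with [base]/[acid] = 0.43/0.31:
pH = 9.22 + (+0.142) = 9.36

pH = 9.36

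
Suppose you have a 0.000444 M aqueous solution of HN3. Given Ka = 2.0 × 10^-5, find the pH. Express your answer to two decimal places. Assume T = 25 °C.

pH = 4.07

HN3 ⇌ N3- + H+
Ka = x²/(0.000444 − x) = 2.0 × 10^-5
The 5% rule fails; solving x² + Ka·x − Ka·C₀ = 0 exactly:
x = (−Ka + √(Ka² + 4·Ka·C₀))/2 = 8.48 × 10^-5 M
pH = −log(8.48 × 10^-5) = 4.07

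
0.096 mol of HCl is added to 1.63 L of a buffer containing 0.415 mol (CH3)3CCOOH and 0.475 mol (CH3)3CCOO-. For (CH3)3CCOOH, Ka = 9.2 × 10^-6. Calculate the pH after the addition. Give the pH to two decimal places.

Added H+ converts (CH3)3CCOO- to (CH3)3CCOOH: (CH3)3CCOOH → 0.511 mol, (CH3)3CCOO- → 0.379 mol.
pKa = −log(9.2 × 10^-6) = 5.036
pH = pKa + log([A⁻]/[HA]) = 5.036 + log(0.379/0.511) = 5.036 -0.130

pH = 4.91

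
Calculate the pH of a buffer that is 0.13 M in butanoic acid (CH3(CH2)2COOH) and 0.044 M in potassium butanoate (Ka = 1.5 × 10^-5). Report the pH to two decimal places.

pKa = −log(1.5 × 10^-5) = 4.824
pH = pKa + log([A⁻]/[HA]) = 4.824 + log(0.044/0.13)
pH = 4.824 + (-0.470) = 4.35

pH = 4.35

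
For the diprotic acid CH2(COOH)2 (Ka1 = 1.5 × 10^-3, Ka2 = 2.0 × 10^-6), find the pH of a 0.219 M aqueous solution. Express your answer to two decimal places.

pH = 1.76

Ka1 ≫ Ka2, so treat the first dissociation as the only significant source of H+.
Ka1 = x²/(0.219 − x) = 1.5 × 10^-3
Solving the quadratic: x = (−Ka1 + √(Ka1² + 4·Ka1·C₀))/2 = 1.74 × 10^-2 M
pH = −log(1.74 × 10^-2) = 1.76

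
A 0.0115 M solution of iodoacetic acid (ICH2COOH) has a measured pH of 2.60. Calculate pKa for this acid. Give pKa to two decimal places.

[H+] = 10^(-2.60) = 2.51 × 10^-3 M
At equilibrium [HA] = 0.0115 − 2.51 × 10^-3 = 8.99 × 10^-3 M
Ka = [H+][A-]/[HA] = (2.51 × 10^-3)² / 8.99 × 10^-3 = 7.01 × 10^-4
pKa = -log(7.01 × 10^-4) = 3.15

pKa = 3.15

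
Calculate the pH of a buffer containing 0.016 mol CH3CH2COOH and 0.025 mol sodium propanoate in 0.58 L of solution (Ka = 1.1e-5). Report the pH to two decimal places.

pH = 5.15

pKa = −log(1.1 × 10^-5) = 4.959
pH = pKa + log([A⁻]/[HA]) = 4.959 + log(0.025/0.016)
pH = 4.959 + (+0.194) = 5.15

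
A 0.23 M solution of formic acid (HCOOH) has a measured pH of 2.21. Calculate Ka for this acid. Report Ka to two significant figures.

[H+] = 10^(-2.21) = 6.17 × 10^-3 M
At equilibrium [HA] = 0.23 − 6.17 × 10^-3 = 2.24 × 10^-1 M
Ka = [H+][A-]/[HA] = (6.17 × 10^-3)² / 2.24 × 10^-1 = 1.7 × 10^-4

Ka = 1.7 × 10^-4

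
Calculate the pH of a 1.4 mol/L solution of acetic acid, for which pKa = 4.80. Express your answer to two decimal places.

pH = 2.33

CH3COOH ⇌ CH3COO- + H+
Ka = 10^(−4.80) = 1.58 × 10^-5
From the ICE table, Ka = x²/(1.4 − x) = 1.58 × 10^-5.
Assume x ≪ 1.4: x ≈ √(1.58 × 10^-5 × 1.4) = 4.70 × 10^-3 M
Check: 0.34% ionized — well under 5%, approximation valid.
pH = −log[H+] = −log(4.70 × 10^-3) = 2.33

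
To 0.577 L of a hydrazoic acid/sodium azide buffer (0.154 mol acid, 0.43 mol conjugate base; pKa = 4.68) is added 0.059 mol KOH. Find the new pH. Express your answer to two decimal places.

After neutralization: n(HN3) = 0.095 mol, n(N3-) = 0.489 mol.
Henderson–Hasselbalch with mole ratio 0.489/0.095: pH = 4.68 + (+0.712)

pH = 5.39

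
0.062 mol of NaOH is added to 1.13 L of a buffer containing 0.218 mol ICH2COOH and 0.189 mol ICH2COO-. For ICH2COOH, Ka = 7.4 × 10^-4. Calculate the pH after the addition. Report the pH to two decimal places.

OH- converts ICH2COOH to ICH2COO-: ICH2COOH → 0.156 mol, ICH2COO- → 0.251 mol.
pKa = −log(7.4 × 10^-4) = 3.131
Henderson–Hasselbalch with mole ratio 0.251/0.156: pH = 3.131 + (+0.207)

pH = 3.34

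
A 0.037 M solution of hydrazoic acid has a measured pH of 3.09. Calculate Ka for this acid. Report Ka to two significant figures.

Ka = 1.8 × 10^-5

[H+] = 10^(-3.09) = 8.13 × 10^-4 M
At equilibrium [HA] = 0.037 − 8.13 × 10^-4 = 3.62 × 10^-2 M
Ka = [H+][A-]/[HA] = (8.13 × 10^-4)² / 3.62 × 10^-2 = 1.8 × 10^-5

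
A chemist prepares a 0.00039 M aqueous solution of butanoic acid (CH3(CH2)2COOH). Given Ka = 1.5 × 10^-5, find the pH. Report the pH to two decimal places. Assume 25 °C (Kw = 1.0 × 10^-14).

pH = 4.16

CH3(CH2)2COOH ⇌ CH3(CH2)2COO- + H+
From the ICE table, Ka = x²/(0.00039 − x) = 1.5 × 10^-5.
x is not negligible relative to C₀; solve x² + 1.5e-05·x − 5.85e-09 = 0.
x = [−1.5e-05 + √(1.5e-05² + 2.34e-08)]/2 = 6.94 × 10^-5 M
pH = −log[H+] = −log(6.94 × 10^-5) = 4.16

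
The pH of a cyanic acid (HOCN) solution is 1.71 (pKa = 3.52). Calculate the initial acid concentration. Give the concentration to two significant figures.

[H+] = 10^(-1.71) = 1.95 × 10^-2 M = x
Ka = 10^(−3.52) = 3.02 × 10^-4
Ka = x²/(C₀ − x) ⇒ C₀ = x + x²/Ka
C₀ = 1.95 × 10^-2 + (1.95 × 10^-2)²/(3.02 × 10^-4) = 1.28 M

C₀ = 1.3 M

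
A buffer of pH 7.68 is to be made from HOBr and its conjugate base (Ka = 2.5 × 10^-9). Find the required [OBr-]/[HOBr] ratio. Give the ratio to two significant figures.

ratio = 0.12

pKa = -log(2.5 × 10^-9) = 8.602
pH = pKa + log(r) ⇒ log(r) = 7.68 − 8.602 = -0.922
r = [OBr-]/[HOBr] = 10^(-0.922) = 0.12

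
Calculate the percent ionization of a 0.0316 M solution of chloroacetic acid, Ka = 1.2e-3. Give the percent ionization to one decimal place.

ClCH2COOH ⇌ ClCH2COO- + H+; let x = [H+] at equilibrium.
Ka = x²/(C₀ − x); solving the quadratic gives x = 5.59 × 10^-3 M.
% ionization = x/C₀ × 100% = 5.59 × 10^-3/0.0316 × 100% = 17.7%

17.7%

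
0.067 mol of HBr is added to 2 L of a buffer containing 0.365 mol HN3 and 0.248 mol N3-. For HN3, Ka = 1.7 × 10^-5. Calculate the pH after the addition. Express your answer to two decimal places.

After neutralization: n(HN3) = 0.432 mol, n(N3-) = 0.181 mol.
pKa = −log(1.7 × 10^-5) = 4.770
pH = pKa + log(n_N3-/n_HN3) = 4.770 + log(0.181/0.432) = 4.770 + (-0.378)

pH = 4.39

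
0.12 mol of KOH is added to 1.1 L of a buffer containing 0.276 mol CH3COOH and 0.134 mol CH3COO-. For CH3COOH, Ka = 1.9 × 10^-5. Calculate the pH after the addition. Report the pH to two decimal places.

pH = 4.93

OH- converts CH3COOH to CH3COO-: CH3COOH → 0.156 mol, CH3COO- → 0.254 mol.
pKa = −log(1.9 × 10^-5) = 4.721
Henderson–Hasselbalch with mole ratio 0.254/0.156: pH = 4.721 + (+0.212)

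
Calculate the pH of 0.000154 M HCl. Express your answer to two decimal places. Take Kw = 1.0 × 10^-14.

pH = 3.81

HCl is a strong acid and dissociates completely, so [H+] = 0.000154 M.
pH = -log(0.000154) = 3.81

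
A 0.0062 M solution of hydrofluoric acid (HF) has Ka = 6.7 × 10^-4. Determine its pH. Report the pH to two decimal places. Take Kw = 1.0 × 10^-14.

pH = 2.76

HF ⇌ F- + H+
From the ICE table, Ka = [H+]²/(0.0062 − [H+]) = 6.7 × 10^-4.
The 5% rule fails; solving [H+]² + Ka·[H+] − Ka·C₀ = 0 exactly:
[H+] = (−Ka + √(Ka² + 4·Ka·C₀))/2 = 1.73 × 10^-3 M
pH = −log(1.73 × 10^-3) = 2.76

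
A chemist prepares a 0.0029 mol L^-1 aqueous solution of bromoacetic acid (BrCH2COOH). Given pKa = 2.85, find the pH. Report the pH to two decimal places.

pH = 2.84

BrCH2COOH ⇌ BrCH2COO- + H+
Ka = 10^(−2.85) = 1.41 × 10^-3
Ka = [H+]²/(0.0029 − [H+]) = 1.41 × 10^-3
Here C₀/Ka ≈ 2.06, so the small-[H+] approximation fails. Use the quadratic:
[H+] = (−Ka + √(Ka² + 4·Ka·C₀))/2 = 1.44 × 10^-3 M
pH = −log[H+] = −log(1.44 × 10^-3) = 2.84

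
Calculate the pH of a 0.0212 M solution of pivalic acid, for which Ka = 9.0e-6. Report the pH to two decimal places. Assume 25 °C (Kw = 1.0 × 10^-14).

pH = 3.36

(CH3)3CCOOH ⇌ (CH3)3CCOO- + H+
From the ICE table, Ka = [H+]²/(0.0212 − [H+]) = 9.0 × 10^-6.
Neglecting [H+] in the denominator: [H+] = √(9.0 × 10^-6 × 0.0212) = 4.37 × 10^-4 M
Check: 2.1% ionized — well under 5%, approximation valid.
pH = −log[H+] = −log(4.37 × 10^-4) = 3.36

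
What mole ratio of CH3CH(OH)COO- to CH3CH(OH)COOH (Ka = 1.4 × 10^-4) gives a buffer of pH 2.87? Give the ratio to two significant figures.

ratio = 0.10

pKa = -log(1.4 × 10^-4) = 3.854
pH = pKa + log(r) ⇒ log(r) = 2.87 − 3.854 = -0.984
r = [CH3CH(OH)COO-]/[CH3CH(OH)COOH] = 10^(-0.984) = 0.104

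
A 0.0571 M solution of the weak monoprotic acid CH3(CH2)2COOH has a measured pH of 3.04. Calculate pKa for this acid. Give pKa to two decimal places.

pKa = 4.83

[H+] = 10^(-3.04) = 9.12 × 10^-4 M
At equilibrium [HA] = 0.0571 − 9.12 × 10^-4 = 5.62 × 10^-2 M
Ka = [H+][A-]/[HA] = (9.12 × 10^-4)² / 5.62 × 10^-2 = 1.48 × 10^-5
pKa = -log(1.48 × 10^-5) = 4.83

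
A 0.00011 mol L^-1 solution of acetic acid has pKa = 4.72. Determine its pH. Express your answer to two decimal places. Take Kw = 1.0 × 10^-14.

CH3COOH ⇌ CH3COO- + H+
Ka = 10^(−4.72) = 1.91 × 10^-5
Ka = [H+]²/(0.00011 − [H+]) = 1.91 × 10^-5
The 5% rule fails; solving [H+]² + Ka·[H+] − Ka·C₀ = 0 exactly:
[H+] = [−1.91e-05 + √(1.91e-05² + 8.4e-09)]/2 = 3.73 × 10^-5 M
pH = −log(3.73 × 10^-5) = 4.43

pH = 4.43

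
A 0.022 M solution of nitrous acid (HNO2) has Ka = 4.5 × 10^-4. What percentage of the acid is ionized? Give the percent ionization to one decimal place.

HNO2 ⇌ NO2- + H+; let x = [H+] at equilibrium.
Solve x² + 0.00045x − 9.9e-06 = 0 → x = 2.93 × 10^-3 M
% ionization = x/C₀ × 100% = 2.93 × 10^-3/0.022 × 100% = 13.3%

13.3%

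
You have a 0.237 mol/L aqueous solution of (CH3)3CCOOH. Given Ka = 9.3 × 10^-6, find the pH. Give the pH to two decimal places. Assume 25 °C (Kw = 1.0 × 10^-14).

pH = 2.83

(CH3)3CCOOH ⇌ (CH3)3CCOO- + H+
Let x = [H+] at equilibrium. Ka = x²/(0.237 − x).
Assume x ≪ 0.237: x ≈ √(9.3 × 10^-6 × 0.237) = 1.48 × 10^-3 M
pH = −log[H+] = −log(1.48 × 10^-3) = 2.83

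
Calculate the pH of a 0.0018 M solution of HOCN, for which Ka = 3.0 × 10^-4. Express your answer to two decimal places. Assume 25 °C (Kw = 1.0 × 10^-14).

pH = 3.22

HOCN ⇌ OCN- + H+
Ka = x²/(0.0018 − x) = 3.0 × 10^-4
Here C₀/Ka ≈ 6, so the small-x approximation fails. Use the quadratic:
x = (−Ka + √(Ka² + 4·Ka·C₀))/2 = 6.00 × 10^-4 M
pH = −log(6.00 × 10^-4) = 3.22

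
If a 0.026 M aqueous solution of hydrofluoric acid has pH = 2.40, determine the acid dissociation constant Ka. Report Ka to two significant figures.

Ka = 7.2 × 10^-4

[H+] = 10^(-2.40) = 3.98 × 10^-3 M
At equilibrium [HA] = 0.026 − 3.98 × 10^-3 = 2.20 × 10^-2 M
Ka = [H+][A-]/[HA] = (3.98 × 10^-3)² / 2.20 × 10^-2 = 7.2 × 10^-4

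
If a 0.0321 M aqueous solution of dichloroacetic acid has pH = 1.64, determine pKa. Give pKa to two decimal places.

[H+] = 10^(-1.64) = 2.29 × 10^-2 M
At equilibrium [HA] = 0.0321 − 2.29 × 10^-2 = 9.20 × 10^-3 M
Ka = [H+][A-]/[HA] = (2.29 × 10^-2)² / 9.20 × 10^-3 = 5.70 × 10^-2
pKa = -log(5.70 × 10^-2) = 1.24

pKa = 1.24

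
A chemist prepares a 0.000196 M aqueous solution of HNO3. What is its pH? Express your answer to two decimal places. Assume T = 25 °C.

HNO3 is a strong acid and dissociates completely, so [H+] = 0.000196 M.
pH = -log(0.000196) = 3.71

pH = 3.71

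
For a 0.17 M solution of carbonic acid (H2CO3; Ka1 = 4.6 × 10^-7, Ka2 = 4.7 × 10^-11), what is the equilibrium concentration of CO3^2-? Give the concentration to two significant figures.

4.7 × 10^-11 M

First ionization gives [H+] ≈ [HCO3-] = 2.80 × 10^-4 M.
Second step: Ka2 = [H+][CO3^2-]/[HCO3-] ≈ [CO3^2-] (since [H+] ≈ [HCO3-]).
So [CO3^2-] ≈ Ka2.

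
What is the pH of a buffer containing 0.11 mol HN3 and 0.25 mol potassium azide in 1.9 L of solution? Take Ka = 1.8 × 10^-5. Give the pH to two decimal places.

pH = 5.10

pKa = −log(1.8 × 10^-5) = 4.745
Henderson–Hasselbalch: pH = pKa + log([N3-]/[HN3]) = 4.745 + log(0.25/0.11)
pH = 4.745 + (+0.357) = 5.10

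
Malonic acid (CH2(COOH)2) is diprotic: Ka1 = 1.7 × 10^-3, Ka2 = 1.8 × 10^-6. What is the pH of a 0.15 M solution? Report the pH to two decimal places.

Since Ka1 ≫ Ka2, the first ionization dominates [H+].
Ka1 = x²/(0.15 − x) = 1.7 × 10^-3
Solving the quadratic: x = (−Ka1 + √(Ka1² + 4·Ka1·C₀))/2 = 1.51 × 10^-2 M
pH = −log(1.51 × 10^-2) = 1.82

pH = 1.82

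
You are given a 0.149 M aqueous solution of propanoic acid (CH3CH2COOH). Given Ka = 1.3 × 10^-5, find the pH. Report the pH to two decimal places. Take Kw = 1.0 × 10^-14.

CH3CH2COOH ⇌ CH3CH2COO- + H+
Ka = [H+]²/(0.149 − [H+]) = 1.3 × 10^-5
Since Ka ≪ C₀, [H+] ≈ √(Ka·C₀) = 1.39 × 10^-3 M.
([H+]/C₀ = 0.93% < 5%, so the approximation holds.)
pH = −log(1.39 × 10^-3) = 2.86

pH = 2.86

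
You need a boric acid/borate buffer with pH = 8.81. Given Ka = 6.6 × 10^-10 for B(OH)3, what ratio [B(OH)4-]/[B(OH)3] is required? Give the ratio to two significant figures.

ratio = 0.43

pKa = -log(6.6 × 10^-10) = 9.180
pH = pKa + log(r) ⇒ log(r) = 8.81 − 9.180 = -0.370
r = [B(OH)4-]/[B(OH)3] = 10^(-0.370) = 0.427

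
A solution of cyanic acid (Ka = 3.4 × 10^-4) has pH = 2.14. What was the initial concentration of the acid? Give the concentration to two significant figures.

[H+] = 10^(-2.14) = 7.24 × 10^-3 M = x
Ka = x²/(C₀ − x) ⇒ C₀ = x + x²/Ka
C₀ = 7.24 × 10^-3 + (7.24 × 10^-3)²/(3.4 × 10^-4) = 1.61 × 10^-1 M

C₀ = 1.6 × 10^-1 M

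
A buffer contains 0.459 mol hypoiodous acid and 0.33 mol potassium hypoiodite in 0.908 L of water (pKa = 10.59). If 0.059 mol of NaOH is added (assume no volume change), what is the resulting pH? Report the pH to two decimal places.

After neutralization: n(HOI) = 0.4 mol, n(OI-) = 0.389 mol.
Henderson–Hasselbalch with mole ratio 0.389/0.4: pH = 10.59 + (-0.012)

pH = 10.58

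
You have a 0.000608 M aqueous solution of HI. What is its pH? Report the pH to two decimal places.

HI is a strong acid and dissociates completely, so [H+] = 0.000608 M.
pH = -log(0.000608) = 3.22

pH = 3.22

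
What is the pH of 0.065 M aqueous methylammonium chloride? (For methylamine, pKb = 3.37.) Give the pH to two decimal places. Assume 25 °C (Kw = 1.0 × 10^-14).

pH = 5.91

CH3NH3+ is the conjugate acid of the weak base CH3NH2.
Kb = 10^(−3.37) = 4.27 × 10^-4
Ka = Kw/Kb = 1.0×10^-14 / 4.27 × 10^-4 = 2.34 × 10^-11
Ka = [H+]²/(0.065 − [H+]) = 2.34 × 10^-11
Since Ka ≪ C₀, [H+] ≈ √(Ka·C₀) = 1.23 × 10^-6 M.
Check: 0.0019% ionized — well under 5%, approximation valid.
pH = −log[H+] = −log(1.23 × 10^-6) = 5.91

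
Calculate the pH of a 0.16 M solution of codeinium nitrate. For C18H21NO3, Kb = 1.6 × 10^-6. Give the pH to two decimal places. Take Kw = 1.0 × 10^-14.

pH = 4.50

C18H22NO3+ is the conjugate acid of the weak base C18H21NO3.
Ka = Kw/Kb = 1.0×10^-14 / 1.6 × 10^-6 = 6.25 × 10^-9
Ka = [H+]²/(0.16 − [H+]) = 6.25 × 10^-9
Since Ka ≪ C₀, [H+] ≈ √(Ka·C₀) = 3.16 × 10^-5 M.
pH = −log(3.16 × 10^-5) = 4.50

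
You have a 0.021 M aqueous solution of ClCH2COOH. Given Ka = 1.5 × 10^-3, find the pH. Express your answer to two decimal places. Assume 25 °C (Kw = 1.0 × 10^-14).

pH = 2.31

ClCH2COOH ⇌ ClCH2COO- + H+
From the ICE table, Ka = x²/(0.021 − x) = 1.5 × 10^-3.
Here C₀/Ka ≈ 14, so the small-x approximation fails. Use the quadratic:
x = (−Ka + √(Ka² + 4·Ka·C₀))/2 = 4.91 × 10^-3 M
pH = −log[H+] = −log(4.91 × 10^-3) = 2.31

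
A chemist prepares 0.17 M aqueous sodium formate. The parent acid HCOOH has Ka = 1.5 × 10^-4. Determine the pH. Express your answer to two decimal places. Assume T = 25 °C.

pH = 8.53

HCOO- is the conjugate base of the weak acid HCOOH.
Kb = Kw/Ka = 1.0×10^-14 / 1.5 × 10^-4 = 6.67 × 10^-11
Kb = x²/(0.17 − x) = 6.67 × 10^-11
Since Kb ≪ C₀, x ≈ √(Kb·C₀) = 3.37 × 10^-6 M.
Check: 0.002% ionized — well under 5%, approximation valid.
pOH = 5.47, so pH = 14.00 − pOH = 8.53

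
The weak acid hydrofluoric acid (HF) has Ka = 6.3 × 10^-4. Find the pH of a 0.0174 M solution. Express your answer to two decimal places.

pH = 2.52

HF ⇌ F- + H+
Ka = [H+]²/(0.0174 − [H+]) = 6.3 × 10^-4
Here C₀/Ka ≈ 27.6, so the small-[H+] approximation fails. Use the quadratic:
[H+] = [−0.00063 + √(0.00063² + 4.38e-05)]/2 = 3.01 × 10^-3 M
pH = −log[H+] = −log(3.01 × 10^-3) = 2.52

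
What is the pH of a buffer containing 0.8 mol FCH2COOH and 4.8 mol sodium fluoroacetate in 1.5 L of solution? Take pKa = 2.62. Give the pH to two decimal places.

pH = 3.40

Using pH = pKa + log([base]/[acid]) with [base]/[acid] = 4.8/0.8:
pH = 2.62 + (+0.778) = 3.40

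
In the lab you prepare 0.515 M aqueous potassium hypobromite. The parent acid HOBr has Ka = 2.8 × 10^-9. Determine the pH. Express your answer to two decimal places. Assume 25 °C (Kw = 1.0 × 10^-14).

pH = 11.13

OBr- is the conjugate base of the weak acid HOBr.
Kb = Kw/Ka = 1.0×10^-14 / 2.8 × 10^-9 = 3.57 × 10^-6
From the ICE table, Kb = x²/(0.515 − x) = 3.57 × 10^-6.
Neglecting x in the denominator: x = √(3.57 × 10^-6 × 0.515) = 1.36 × 10^-3 M
pOH = 2.87, so pH = 14.00 − pOH = 11.13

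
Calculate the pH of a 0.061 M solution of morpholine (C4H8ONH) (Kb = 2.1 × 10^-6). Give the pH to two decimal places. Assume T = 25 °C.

C4H8ONH + H2O ⇌ C4H8ONH2+ + OH-
Kb = [OH-]²/(0.061 − [OH-]) = 2.1 × 10^-6
Assume [OH-] ≪ 0.061: [OH-] ≈ √(2.1 × 10^-6 × 0.061) = 3.58 × 10^-4 M
Check: 0.59% ionized — well under 5%, approximation valid.
pOH = 3.45, so pH = 14.00 − pOH = 10.55

pH = 10.55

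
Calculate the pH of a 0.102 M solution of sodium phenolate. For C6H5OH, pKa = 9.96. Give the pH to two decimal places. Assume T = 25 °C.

C6H5O- is the conjugate base of the weak acid C6H5OH.
Ka = 10^(−9.96) = 1.10 × 10^-10
Kb = Kw/Ka = 1.0×10^-14 / 1.10 × 10^-10 = 9.09 × 10^-5
From the ICE table, Kb = [OH-]²/(0.102 − [OH-]) = 9.09 × 10^-5.
Assume [OH-] ≪ 0.102: [OH-] ≈ √(9.09 × 10^-5 × 0.102) = 3.04 × 10^-3 M
([OH-]/C₀ = 3% < 5%, so the approximation holds.)
pOH = 2.52, so pH = 14.00 − pOH = 11.48

pH = 11.48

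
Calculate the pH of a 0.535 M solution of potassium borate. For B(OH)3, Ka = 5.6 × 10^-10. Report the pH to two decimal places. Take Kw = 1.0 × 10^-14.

pH = 11.49

B(OH)4- is the conjugate base of the weak acid B(OH)3.
Kb = Kw/Ka = 1.0×10^-14 / 5.6 × 10^-10 = 1.79 × 10^-5
Kb = x²/(0.535 − x) = 1.79 × 10^-5
Assume x ≪ 0.535: x ≈ √(1.79 × 10^-5 × 0.535) = 3.09 × 10^-3 M
Check: 0.58% ionized — well under 5%, approximation valid.
pOH = −log(3.09 × 10^-3) = 2.51; pH = 14.00 − 2.51 = 11.49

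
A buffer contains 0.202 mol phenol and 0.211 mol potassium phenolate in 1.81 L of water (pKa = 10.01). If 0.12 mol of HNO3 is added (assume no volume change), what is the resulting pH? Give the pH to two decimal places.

pH = 9.46

After neutralization: n(C6H5OH) = 0.322 mol, n(C6H5O-) = 0.091 mol.
Henderson–Hasselbalch with mole ratio 0.091/0.322: pH = 10.01 + (-0.549)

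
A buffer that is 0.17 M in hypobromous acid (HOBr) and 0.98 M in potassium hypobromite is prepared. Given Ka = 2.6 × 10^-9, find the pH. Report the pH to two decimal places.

pKa = −log(2.6 × 10^-9) = 8.585
pH = pKa + log([A⁻]/[HA]) = 8.585 + log(0.98/0.17)
pH = 8.585 + (+0.761) = 9.35

pH = 9.35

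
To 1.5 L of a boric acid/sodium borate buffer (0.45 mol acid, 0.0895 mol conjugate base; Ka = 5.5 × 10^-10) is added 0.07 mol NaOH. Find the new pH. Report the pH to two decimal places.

pH = 8.88

OH- converts B(OH)3 to B(OH)4-: B(OH)3 → 0.38 mol, B(OH)4- → 0.16 mol.
pKa = −log(5.5 × 10^-10) = 9.260
pH = pKa + log(n_B(OH)4-/n_B(OH)3) = 9.260 + log(0.16/0.38) = 9.260 + (-0.376)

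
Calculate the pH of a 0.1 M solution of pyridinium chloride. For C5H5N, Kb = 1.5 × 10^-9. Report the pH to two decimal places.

pH = 3.09

C5H5NH+ is the conjugate acid of the weak base C5H5N.
Ka = Kw/Kb = 1.0×10^-14 / 1.5 × 10^-9 = 6.67 × 10^-6
Ka = [H+]²/(0.1 − [H+]) = 6.67 × 10^-6
Neglecting [H+] in the denominator: [H+] = √(6.67 × 10^-6 × 0.1) = 8.17 × 10^-4 M
pH = −log[H+] = −log(8.17 × 10^-4) = 3.09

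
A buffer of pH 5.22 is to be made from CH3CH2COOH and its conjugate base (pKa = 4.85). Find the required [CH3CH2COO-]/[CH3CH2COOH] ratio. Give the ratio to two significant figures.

pH = pKa + log(r) ⇒ log(r) = 5.22 − 4.85 = +0.37
r = [CH3CH2COO-]/[CH3CH2COOH] = 10^(+0.37) = 2.34

ratio = 2.3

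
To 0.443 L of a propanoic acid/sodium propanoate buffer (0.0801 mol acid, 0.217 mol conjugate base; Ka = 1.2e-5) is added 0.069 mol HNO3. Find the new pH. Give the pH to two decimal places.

Added H+ converts CH3CH2COO- to CH3CH2COOH: CH3CH2COOH → 0.149 mol, CH3CH2COO- → 0.148 mol.
pKa = −log(1.2 × 10^-5) = 4.921
pH = pKa + log([A⁻]/[HA]) = 4.921 + log(0.148/0.149) = 4.921 -0.003

pH = 4.92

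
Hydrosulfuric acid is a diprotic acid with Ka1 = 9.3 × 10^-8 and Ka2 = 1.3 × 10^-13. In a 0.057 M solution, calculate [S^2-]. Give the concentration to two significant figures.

1.3 × 10^-13 M

First ionization gives [H+] ≈ [HS-] = 7.28 × 10^-5 M.
Second step: Ka2 = [H+][S^2-]/[HS-] ≈ [S^2-] (since [H+] ≈ [HS-]).
So [S^2-] ≈ Ka2.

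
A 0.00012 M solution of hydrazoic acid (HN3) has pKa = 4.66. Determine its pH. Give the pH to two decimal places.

pH = 4.38

HN3 ⇌ N3- + H+
Ka = 10^(−4.66) = 2.19 × 10^-5
From the ICE table, Ka = [H+]²/(0.00012 − [H+]) = 2.19 × 10^-5.
Here C₀/Ka ≈ 5.48, so the small-[H+] approximation fails. Use the quadratic:
[H+] = (−Ka + √(Ka² + 4·Ka·C₀))/2 = 4.15 × 10^-5 M
pH = −log[H+] = −log(4.15 × 10^-5) = 4.38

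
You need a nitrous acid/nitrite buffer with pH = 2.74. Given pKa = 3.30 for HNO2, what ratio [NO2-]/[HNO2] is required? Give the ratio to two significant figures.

pH = pKa + log(r) ⇒ log(r) = 2.74 − 3.30 = -0.56
r = [NO2-]/[HNO2] = 10^(-0.56) = 0.275

ratio = 0.28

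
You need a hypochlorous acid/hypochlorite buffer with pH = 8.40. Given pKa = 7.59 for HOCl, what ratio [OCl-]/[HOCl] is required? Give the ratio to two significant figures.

pH = pKa + log(r) ⇒ log(r) = 8.40 − 7.59 = +0.81
r = [OCl-]/[HOCl] = 10^(+0.81) = 6.46

ratio = 6.5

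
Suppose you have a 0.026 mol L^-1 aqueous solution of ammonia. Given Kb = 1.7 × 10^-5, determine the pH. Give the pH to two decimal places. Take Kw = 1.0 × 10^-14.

pH = 10.82

NH3 + H2O ⇌ NH4+ + OH-
From the ICE table, Kb = [OH-]²/(0.026 − [OH-]) = 1.7 × 10^-5.
Since Kb ≪ C₀, [OH-] ≈ √(Kb·C₀) = 6.65 × 10^-4 M.
Check: 2.6% ionized — well under 5%, approximation valid.
pOH = 3.18, so pH = 14.00 − pOH = 10.82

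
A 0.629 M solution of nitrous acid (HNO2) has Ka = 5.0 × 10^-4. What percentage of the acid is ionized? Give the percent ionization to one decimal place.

2.8%

HNO2 ⇌ NO2- + H+; let x = [H+] at equilibrium.
x ≈ √(Ka·C₀) = √(5.0 × 10^-4 × 0.629) = 1.77 × 10^-2 M
Fraction ionized = 1.77 × 10^-2 / 0.629 = 0.0281 → 2.8%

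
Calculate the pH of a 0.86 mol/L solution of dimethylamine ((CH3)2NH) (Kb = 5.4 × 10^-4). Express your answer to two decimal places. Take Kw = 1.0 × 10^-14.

pH = 12.33

(CH3)2NH + H2O ⇌ (CH3)2NH2+ + OH-
From the ICE table, Kb = [OH-]²/(0.86 − [OH-]) = 5.4 × 10^-4.
Neglecting [OH-] in the denominator: [OH-] = √(5.4 × 10^-4 × 0.86) = 2.15 × 10^-2 M
Check: 2.5% ionized — well under 5%, approximation valid.
pOH = 1.67, so pH = 14.00 − pOH = 12.33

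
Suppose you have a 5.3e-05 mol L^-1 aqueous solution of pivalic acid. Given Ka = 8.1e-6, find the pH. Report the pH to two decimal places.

(CH3)3CCOOH ⇌ (CH3)3CCOO- + H+
From the ICE table, Ka = x²/(5.3e-05 − x) = 8.1 × 10^-6.
x is not negligible relative to C₀; solve x² + 8.1e-06·x − 4.29e-10 = 0.
x = (−Ka + √(Ka² + 4·Ka·C₀))/2 = 1.71 × 10^-5 M
pH = −log[H+] = −log(1.71 × 10^-5) = 4.77

pH = 4.77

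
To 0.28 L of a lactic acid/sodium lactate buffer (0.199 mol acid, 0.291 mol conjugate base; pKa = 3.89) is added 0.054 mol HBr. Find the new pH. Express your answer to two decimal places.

Added H+ converts CH3CH(OH)COO- to CH3CH(OH)COOH: CH3CH(OH)COOH → 0.253 mol, CH3CH(OH)COO- → 0.237 mol.
pH = pKa + log(n_CH3CH(OH)COO-/n_CH3CH(OH)COOH) = 3.89 + log(0.237/0.253) = 3.89 + (-0.028)

pH = 3.86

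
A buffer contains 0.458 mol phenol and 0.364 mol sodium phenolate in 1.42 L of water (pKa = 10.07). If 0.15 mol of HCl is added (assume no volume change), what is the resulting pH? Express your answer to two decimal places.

pH = 9.62

After neutralization: n(C6H5OH) = 0.608 mol, n(C6H5O-) = 0.214 mol.
pH = pKa + log(n_C6H5O-/n_C6H5OH) = 10.07 + log(0.214/0.608) = 10.07 + (-0.453)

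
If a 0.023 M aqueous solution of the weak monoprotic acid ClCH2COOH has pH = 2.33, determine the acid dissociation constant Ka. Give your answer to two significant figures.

Ka = 1.2 × 10^-3

[H+] = 10^(-2.33) = 4.68 × 10^-3 M
At equilibrium [HA] = 0.023 − 4.68 × 10^-3 = 1.83 × 10^-2 M
Ka = [H+][A-]/[HA] = (4.68 × 10^-3)² / 1.83 × 10^-2 = 1.2 × 10^-3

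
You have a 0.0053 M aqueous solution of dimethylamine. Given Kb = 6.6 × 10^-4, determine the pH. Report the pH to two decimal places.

pH = 11.20

(CH3)2NH + H2O ⇌ (CH3)2NH2+ + OH-
Kb = x²/(0.0053 − x) = 6.6 × 10^-4
Here C₀/Kb ≈ 8.03, so the small-x approximation fails. Use the quadratic:
x = (−Kb + √(Kb² + 4·Kb·C₀))/2 = 1.57 × 10^-3 M
pOH = 2.80, so pH = 14.00 − pOH = 11.20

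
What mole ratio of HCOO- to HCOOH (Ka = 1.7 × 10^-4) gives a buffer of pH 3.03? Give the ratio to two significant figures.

pKa = -log(1.7 × 10^-4) = 3.770
pH = pKa + log(r) ⇒ log(r) = 3.03 − 3.770 = -0.740
r = [HCOO-]/[HCOOH] = 10^(-0.740) = 0.182

ratio = 0.18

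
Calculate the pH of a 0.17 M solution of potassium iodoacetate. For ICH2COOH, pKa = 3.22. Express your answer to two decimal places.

ICH2COO- is the conjugate base of the weak acid ICH2COOH.
Ka = 10^(−3.22) = 6.03 × 10^-4
Kb = Kw/Ka = 1.0×10^-14 / 6.03 × 10^-4 = 1.66 × 10^-11
Let x = [OH-] at equilibrium. Kb = x²/(0.17 − x).
Assume x ≪ 0.17: x ≈ √(1.66 × 10^-11 × 0.17) = 1.68 × 10^-6 M
pOH = 5.77, so pH = 14.00 − pOH = 8.23

pH = 8.23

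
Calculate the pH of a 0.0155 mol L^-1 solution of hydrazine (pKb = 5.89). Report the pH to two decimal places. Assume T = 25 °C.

pH = 10.15

N2H4 + H2O ⇌ N2H5+ + OH-
Kb = 10^(−5.89) = 1.29 × 10^-6
Kb = [OH-]²/(0.0155 − [OH-]) = 1.29 × 10^-6
Assume [OH-] ≪ 0.0155: [OH-] ≈ √(1.29 × 10^-6 × 0.0155) = 1.41 × 10^-4 M
pOH = 3.85, so pH = 14.00 − pOH = 10.15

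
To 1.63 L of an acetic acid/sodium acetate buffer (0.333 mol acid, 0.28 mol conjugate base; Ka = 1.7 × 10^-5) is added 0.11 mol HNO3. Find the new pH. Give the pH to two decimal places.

pH = 4.35

After neutralization: n(CH3COOH) = 0.443 mol, n(CH3COO-) = 0.17 mol.
pKa = −log(1.7 × 10^-5) = 4.770
pH = pKa + log(n_CH3COO-/n_CH3COOH) = 4.770 + log(0.17/0.443) = 4.770 + (-0.416)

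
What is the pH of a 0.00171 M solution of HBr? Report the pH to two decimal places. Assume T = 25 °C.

HBr is a strong acid and dissociates completely, so [H+] = 0.00171 M.
pH = -log(0.00171) = 2.77

pH = 2.77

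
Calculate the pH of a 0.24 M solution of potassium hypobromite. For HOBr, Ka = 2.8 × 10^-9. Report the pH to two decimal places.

OBr- is the conjugate base of the weak acid HOBr.
Kb = Kw/Ka = 1.0×10^-14 / 2.8 × 10^-9 = 3.57 × 10^-6
Kb = [OH-]²/(0.24 − [OH-]) = 3.57 × 10^-6
Neglecting [OH-] in the denominator: [OH-] = √(3.57 × 10^-6 × 0.24) = 9.26 × 10^-4 M
Check: 0.39% ionized — well under 5%, approximation valid.
pOH = −log(9.26 × 10^-4) = 3.03; pH = 14.00 − 3.03 = 10.97

pH = 10.97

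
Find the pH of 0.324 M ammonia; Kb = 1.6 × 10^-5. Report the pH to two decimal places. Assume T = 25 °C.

NH3 + H2O ⇌ NH4+ + OH-
From the ICE table, Kb = [OH-]²/(0.324 − [OH-]) = 1.6 × 10^-5.
Assume [OH-] ≪ 0.324: [OH-] ≈ √(1.6 × 10^-5 × 0.324) = 2.28 × 10^-3 M
([OH-]/C₀ = 0.7% < 5%, so the approximation holds.)
pOH = −log(2.28 × 10^-3) = 2.64; pH = 14.00 − 2.64 = 11.36

pH = 11.36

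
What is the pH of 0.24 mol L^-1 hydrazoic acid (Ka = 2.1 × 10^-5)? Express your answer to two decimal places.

HN3 ⇌ N3- + H+
Ka = [H+]²/(0.24 − [H+]) = 2.1 × 10^-5
Neglecting [H+] in the denominator: [H+] = √(2.1 × 10^-5 × 0.24) = 2.24 × 10^-3 M
pH = −log[H+] = −log(2.24 × 10^-3) = 2.65

pH = 2.65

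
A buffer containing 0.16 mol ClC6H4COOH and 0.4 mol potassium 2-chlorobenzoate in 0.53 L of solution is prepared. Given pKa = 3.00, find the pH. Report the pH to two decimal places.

pH = 3.40

pH = pKa + log([A⁻]/[HA]) = 3.00 + log(0.4/0.16)
pH = 3.00 + (+0.398) = 3.40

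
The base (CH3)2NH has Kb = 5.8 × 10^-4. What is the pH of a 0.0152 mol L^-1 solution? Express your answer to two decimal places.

pH = 11.43

(CH3)2NH + H2O ⇌ (CH3)2NH2+ + OH-
Kb = [OH-]²/(0.0152 − [OH-]) = 5.8 × 10^-4
Here C₀/Kb ≈ 26.2, so the small-[OH-] approximation fails. Use the quadratic:
[OH-] = (−Kb + √(Kb² + 4·Kb·C₀))/2 = 2.69 × 10^-3 M
pOH = −log(2.69 × 10^-3) = 2.57; pH = 14.00 − 2.57 = 11.43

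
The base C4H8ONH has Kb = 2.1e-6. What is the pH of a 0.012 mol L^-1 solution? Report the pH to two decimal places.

pH = 10.20

C4H8ONH + H2O ⇌ C4H8ONH2+ + OH-
Kb = [OH-]²/(0.012 − [OH-]) = 2.1 × 10^-6
Assume [OH-] ≪ 0.012: [OH-] ≈ √(2.1 × 10^-6 × 0.012) = 1.59 × 10^-4 M
Check: 1.3% ionized — well under 5%, approximation valid.
pOH = −log(1.59 × 10^-4) = 3.80; pH = 14.00 − 3.80 = 10.20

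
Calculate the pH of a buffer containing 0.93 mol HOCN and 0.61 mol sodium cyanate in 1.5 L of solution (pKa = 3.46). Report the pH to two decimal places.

Henderson–Hasselbalch: pH = pKa + log([OCN-]/[HOCN]) = 3.46 + log(0.61/0.93)
pH = 3.46 + (-0.183) = 3.28

pH = 3.28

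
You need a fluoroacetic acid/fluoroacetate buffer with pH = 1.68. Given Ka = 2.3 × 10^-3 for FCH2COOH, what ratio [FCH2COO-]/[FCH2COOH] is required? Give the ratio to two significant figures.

pKa = -log(2.3 × 10^-3) = 2.638
pH = pKa + log(r) ⇒ log(r) = 1.68 − 2.638 = -0.958
r = [FCH2COO-]/[FCH2COOH] = 10^(-0.958) = 0.11

ratio = 0.11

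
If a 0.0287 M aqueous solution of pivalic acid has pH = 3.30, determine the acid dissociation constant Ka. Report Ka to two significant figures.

Ka = 8.9 × 10^-6

[H+] = 10^(-3.30) = 5.01 × 10^-4 M
At equilibrium [HA] = 0.0287 − 5.01 × 10^-4 = 2.82 × 10^-2 M
Ka = [H+][A-]/[HA] = (5.01 × 10^-4)² / 2.82 × 10^-2 = 8.9 × 10^-6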